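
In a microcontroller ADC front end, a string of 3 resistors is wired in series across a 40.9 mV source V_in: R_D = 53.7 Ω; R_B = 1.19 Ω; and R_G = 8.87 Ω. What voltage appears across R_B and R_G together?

Total series resistance ΣR = 53.7 + 1.19 + 8.87 = 63.76 Ω.
R_{R_B..R_G} = 1.19 + 8.87 = 10.06 Ω.
By the voltage-divider rule, V = 40.9 × 10.06/63.76 = 6.453 mV.

V ≈ 6.45 mV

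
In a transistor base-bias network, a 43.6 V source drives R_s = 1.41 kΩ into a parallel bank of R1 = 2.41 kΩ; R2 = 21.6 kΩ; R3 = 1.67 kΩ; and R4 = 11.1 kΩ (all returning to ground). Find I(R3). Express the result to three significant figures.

Combine the parallel branches: R_p = (1/2.41 + 1/21.6 + 1/1.67 + 1/11.1)⁻¹ = 0.8695 kΩ.
V_A by voltage divider: V_A = 43.6 × 0.8695/(1.41 + 0.8695) = 16.63 V.
I(R3) = V_A / R3 = 16.63/1.67 = 9.958 mA.

I ≈ 9.96 mA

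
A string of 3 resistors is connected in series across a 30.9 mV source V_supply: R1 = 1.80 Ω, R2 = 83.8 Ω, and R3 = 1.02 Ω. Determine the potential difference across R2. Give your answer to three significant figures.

V ≈ 29.9 mV

Total series resistance ΣR = 1.80 + 83.8 + 1.02 = 86.62 Ω.
Voltage divider: V = V_supply · (83.80 / 86.62) = 30.9 × 0.9674 = 29.89 mV.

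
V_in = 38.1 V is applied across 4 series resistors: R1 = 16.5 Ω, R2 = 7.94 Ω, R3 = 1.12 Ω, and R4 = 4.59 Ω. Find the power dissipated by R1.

ΣR = 30.15 Ω → I = 38.1/30.15 = 1.264 A.
P = I²R = 1.597 × 16.5 = 26.35 W.

P ≈ 26.3 W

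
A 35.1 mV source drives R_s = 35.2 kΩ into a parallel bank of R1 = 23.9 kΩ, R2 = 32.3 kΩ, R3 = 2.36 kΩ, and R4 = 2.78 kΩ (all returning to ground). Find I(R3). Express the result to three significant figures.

I ≈ 0.478 µA

Equivalent of the parallel group: R_p = 1.168 kΩ.
V_A by voltage divider: V_A = 35.1 × 1.168/(35.2 + 1.168) = 1.127 mV.
I(R3) = V_A / R3 = 1.127/2.36 = 0.4776 µA.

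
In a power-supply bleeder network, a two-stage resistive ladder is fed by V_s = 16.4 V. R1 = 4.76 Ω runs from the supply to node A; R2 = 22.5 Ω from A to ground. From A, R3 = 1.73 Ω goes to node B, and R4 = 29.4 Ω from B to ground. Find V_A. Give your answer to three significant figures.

Node A sees R2 in parallel with the series input of stage 2, R3 + R4 = 31.13 Ω.
R2 ‖ (R3+R4) = 13.06 Ω.
So V_A = 16.4 × 0.7329 = 12.02 V.

V_A ≈ 12.0 V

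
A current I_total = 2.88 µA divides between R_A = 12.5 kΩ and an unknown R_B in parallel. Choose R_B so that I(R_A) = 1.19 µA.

R_B ≈ 8.80 kΩ

Two-branch current divider: I_A = I_total · R_B/(R_A + R_B).
With f = 0.4132, R_B = R_A · f/(1−f) = 12.5 × 0.7041 = 8.802 kΩ.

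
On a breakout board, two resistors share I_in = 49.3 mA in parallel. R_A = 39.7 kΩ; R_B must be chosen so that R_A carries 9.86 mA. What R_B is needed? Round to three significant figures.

Two-branch current divider: I_A = I_in · R_B/(R_A + R_B).
9.86/49.3 = R_B/(R_A + R_B) → R_B = R_A · (0.2000)/(1 − 0.2000) = 39.7 × 0.2500 = 9.925 kΩ.

R_B ≈ 9.93 kΩ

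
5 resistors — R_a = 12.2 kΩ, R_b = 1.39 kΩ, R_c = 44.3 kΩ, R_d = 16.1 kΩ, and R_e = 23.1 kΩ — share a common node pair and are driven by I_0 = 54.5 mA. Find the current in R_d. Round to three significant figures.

I ≈ 3.64 mA

ΣG = 1/12.2 + 1/1.39 + 1/44.3 + 1/16.1 + 1/23.1 = 0.9294.
By the current-divider rule, I = I_0 · G_k/ΣG = 54.5 × 0.06683 = 3.642 mA.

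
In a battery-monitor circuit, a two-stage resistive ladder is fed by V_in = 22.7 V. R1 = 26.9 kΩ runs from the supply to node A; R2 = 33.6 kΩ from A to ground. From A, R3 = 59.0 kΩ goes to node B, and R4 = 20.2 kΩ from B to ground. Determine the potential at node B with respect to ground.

V_B ≈ 2.71 V

The second stage (R3 + R4 = 79.20 kΩ) loads node A in parallel with R2.
R2 ‖ (R3+R4) = 23.59 kΩ.
V_A = 22.7 × 23.59/(26.9 + 23.59) = 10.61 V.
V_B = V_A × 0.2551 = 2.705 V.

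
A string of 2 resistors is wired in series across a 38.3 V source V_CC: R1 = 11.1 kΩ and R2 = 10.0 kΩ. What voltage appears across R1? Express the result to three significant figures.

Series total: ΣR = 11.1 + 10.0 = 21.10 kΩ.
V = V_CC · R/ΣR = 38.3 × 0.5261 = 20.15 V.

V ≈ 20.1 V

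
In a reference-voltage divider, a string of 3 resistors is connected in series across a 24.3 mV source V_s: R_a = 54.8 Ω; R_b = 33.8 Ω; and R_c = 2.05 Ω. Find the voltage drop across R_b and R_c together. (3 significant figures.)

ΣR = 54.8 + 33.8 + 2.05 = 90.65 Ω.
R_{R_b..R_c} = 33.8 + 2.05 = 35.85 Ω.
V = V_s · R/ΣR = 24.3 × 0.3955 = 9.610 mV.

V ≈ 9.61 mV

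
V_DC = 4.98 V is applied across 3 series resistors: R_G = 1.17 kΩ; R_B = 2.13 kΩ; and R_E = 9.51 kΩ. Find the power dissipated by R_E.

Series current I = V_DC/ΣR = 4.98/12.81 = 0.3888 mA.
V(R_E) = I·R = 3.697 V; P = V·I = 3.697 × 0.3888 = 1.437 mW.

P ≈ 1.44 mW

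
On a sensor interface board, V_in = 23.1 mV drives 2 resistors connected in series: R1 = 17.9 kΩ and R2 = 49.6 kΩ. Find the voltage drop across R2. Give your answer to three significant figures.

Total series resistance ΣR = 17.9 + 49.6 = 67.50 kΩ.
By the voltage-divider rule, V = 23.1 × 49.60/67.50 = 16.97 mV.

V ≈ 17.0 mV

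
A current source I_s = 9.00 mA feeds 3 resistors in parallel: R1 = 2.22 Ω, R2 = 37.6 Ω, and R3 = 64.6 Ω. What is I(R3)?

Conductances: ΣG = 1/2.22 + 1/37.6 + 1/64.6 = 0.4925 (1/Ω).
R3 takes the fraction G_k/ΣG = 0.01548/0.4925 = 0.03143, so I = 9.00 × 0.03143 = 0.2829 mA.

I ≈ 0.283 mA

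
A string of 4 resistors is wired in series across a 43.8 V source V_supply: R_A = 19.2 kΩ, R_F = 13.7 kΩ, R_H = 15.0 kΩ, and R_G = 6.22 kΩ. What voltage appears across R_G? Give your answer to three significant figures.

V ≈ 5.03 V

Series total: ΣR = 19.2 + 13.7 + 15.0 + 6.22 = 54.12 kΩ.
V = V_supply · R/ΣR = 43.8 × 0.1149 = 5.034 V.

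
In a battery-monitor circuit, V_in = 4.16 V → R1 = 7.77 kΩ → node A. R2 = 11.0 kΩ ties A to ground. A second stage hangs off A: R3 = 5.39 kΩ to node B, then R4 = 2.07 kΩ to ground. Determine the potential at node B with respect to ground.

Node A sees R2 in parallel with the series input of stage 2, R3 + R4 = 7.460 kΩ.
Effective lower resistance at A: R2 ‖ 7.460 = 4.445 kΩ.
First divider: V_A = V_in · 4.445/(7.77 + 4.445) = 1.514 V.
Stage 2 is unloaded, so V_B = V_A · R4/(R3+R4) = 1.514 × 2.07/7.460 = 0.4201 V.

V_B ≈ 0.420 V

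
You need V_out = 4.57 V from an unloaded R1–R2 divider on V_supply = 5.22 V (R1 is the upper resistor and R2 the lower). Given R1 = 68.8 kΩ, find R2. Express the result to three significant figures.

Required fraction k = V_out/V_supply = 0.8755.
R2 = R1 · 0.8755/(1 − 0.8755) = 483.7 kΩ.

R2 ≈ 484 kΩ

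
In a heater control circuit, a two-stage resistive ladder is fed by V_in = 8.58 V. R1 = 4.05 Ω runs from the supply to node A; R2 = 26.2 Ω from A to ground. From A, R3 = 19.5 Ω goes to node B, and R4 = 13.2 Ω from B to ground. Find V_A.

V_A ≈ 6.71 V

The second stage (R3 + R4 = 32.70 Ω) loads node A in parallel with R2.
R2 ‖ (R3+R4) = 14.55 Ω.
So V_A = 8.58 × 0.7822 = 6.711 V.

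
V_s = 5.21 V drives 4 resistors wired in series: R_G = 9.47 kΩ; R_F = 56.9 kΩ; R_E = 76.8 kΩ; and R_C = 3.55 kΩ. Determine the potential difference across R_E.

V ≈ 2.73 V

Total series resistance ΣR = 9.47 + 56.9 + 76.8 + 3.55 = 146.7 kΩ.
Voltage divider: V = V_s · (76.80 / 146.7) = 5.21 × 0.5234 = 2.727 V.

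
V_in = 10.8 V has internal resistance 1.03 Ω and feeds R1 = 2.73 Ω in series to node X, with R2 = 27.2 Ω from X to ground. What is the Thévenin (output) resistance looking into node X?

R1' = 1.03 + 2.73 = 3.760 Ω (source resistance + R1).
With V_in suppressed (replaced by a short), R_th = R1' ‖ R2 = (3.760 × 27.2)/(3.760 + 27.2) = 3.303 Ω.

R_th ≈ 3.30 Ω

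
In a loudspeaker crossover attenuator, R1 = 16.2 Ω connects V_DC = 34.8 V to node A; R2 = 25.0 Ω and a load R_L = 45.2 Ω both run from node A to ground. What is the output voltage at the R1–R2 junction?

V_out ≈ 17.3 V

R2 ‖ R_L = (25.0 × 45.2)/(25.0 + 45.2) = 16.10 Ω.
Voltage divider with the loaded lower leg: V_out = 34.8 × 16.10/(16.2 + 16.10) = 34.8 × 0.4984 = 17.34 V.
(Unloaded it would be 21.1 V; the load pulls it down.)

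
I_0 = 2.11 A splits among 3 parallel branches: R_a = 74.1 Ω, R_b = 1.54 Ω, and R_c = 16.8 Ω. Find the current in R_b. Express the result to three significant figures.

I ≈ 1.90 A

ΣG = 1/74.1 + 1/1.54 + 1/16.8 = 0.7224.
R_b takes the fraction G_k/ΣG = 0.6494/0.7224 = 0.8989, so I = 2.11 × 0.8989 = 1.897 A.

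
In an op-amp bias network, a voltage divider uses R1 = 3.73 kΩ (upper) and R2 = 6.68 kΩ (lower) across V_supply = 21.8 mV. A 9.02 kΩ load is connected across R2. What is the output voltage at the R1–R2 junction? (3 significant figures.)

R2 ‖ R_L = (6.68 × 9.02)/(6.68 + 9.02) = 3.838 kΩ.
Now apply the divider: V_out = 21.8 × 0.5071 = 11.06 mV.

V_out ≈ 11.1 mV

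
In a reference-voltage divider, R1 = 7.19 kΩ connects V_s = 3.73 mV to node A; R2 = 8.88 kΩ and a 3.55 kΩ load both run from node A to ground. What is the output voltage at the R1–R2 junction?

First combine the lower leg with the load: R2 ‖ R_L = 2.536 kΩ.
Now apply the divider: V_out = 3.73 × 0.2608 = 0.9726 mV.

V_out ≈ 0.973 mV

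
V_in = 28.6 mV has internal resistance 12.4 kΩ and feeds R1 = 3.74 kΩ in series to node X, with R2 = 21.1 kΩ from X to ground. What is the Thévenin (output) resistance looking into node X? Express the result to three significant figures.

R_th ≈ 9.14 kΩ

R1' = 12.4 + 3.74 = 16.14 kΩ (source resistance + R1).
Looking into X with the source shorted: R_th = R1'·R2/(R1'+R2) = 16.14 × 21.1/37.24 = 9.145 kΩ.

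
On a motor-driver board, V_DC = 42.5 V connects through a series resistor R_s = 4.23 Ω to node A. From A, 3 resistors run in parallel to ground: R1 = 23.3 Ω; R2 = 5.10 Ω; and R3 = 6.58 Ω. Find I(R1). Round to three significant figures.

Equivalent of the parallel group: R_p = 2.558 Ω.
Node voltage V_A = V_DC · R_p/(R_s + R_p) = 42.5 × 0.3768 = 16.01 V.
I(R1) = V_A / R1 = 16.01/23.3 = 0.6873 A.
(Check via current divider: I_total = 6.261 A; share G_k/ΣG = 0.1098 → same result.)

I ≈ 0.687 A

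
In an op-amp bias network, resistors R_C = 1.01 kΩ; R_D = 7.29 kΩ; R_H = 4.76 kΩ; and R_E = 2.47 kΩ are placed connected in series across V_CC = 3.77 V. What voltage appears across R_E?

ΣR = 1.01 + 7.29 + 4.76 + 2.47 = 15.53 kΩ.
Voltage divider: V = V_CC · (2.470 / 15.53) = 3.77 × 0.1590 = 0.5996 V.

V ≈ 0.600 V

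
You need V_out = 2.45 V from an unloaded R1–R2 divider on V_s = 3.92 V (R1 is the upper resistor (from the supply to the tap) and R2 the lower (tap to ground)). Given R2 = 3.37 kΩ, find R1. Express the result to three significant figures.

The divider ratio is R2/(R1+R2) = 2.45/3.92 = 0.6250.
Rearranging, R1 = R2·(1−k)/k = 3.37 × 0.6000 = 2.022 kΩ.

R1 ≈ 2.02 kΩ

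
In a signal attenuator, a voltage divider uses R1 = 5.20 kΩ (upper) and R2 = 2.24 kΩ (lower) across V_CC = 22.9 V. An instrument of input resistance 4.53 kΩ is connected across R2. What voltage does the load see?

V_out ≈ 5.12 V

First combine the lower leg with the load: R2 ‖ R_L = 1.499 kΩ.
Voltage divider with the loaded lower leg: V_out = 22.9 × 1.499/(5.20 + 1.499) = 22.9 × 0.2237 = 5.124 V.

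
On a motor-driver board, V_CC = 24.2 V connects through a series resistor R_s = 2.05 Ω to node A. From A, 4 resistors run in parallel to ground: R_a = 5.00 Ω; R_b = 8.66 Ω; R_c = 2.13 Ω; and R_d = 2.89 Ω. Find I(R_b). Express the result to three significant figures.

I ≈ 0.842 A

Equivalent of the parallel group: R_p = 0.8842 Ω.
V_A by voltage divider: V_A = 24.2 × 0.8842/(2.05 + 0.8842) = 7.292 V.
Branch current I = V_A/R_b = 7.292/8.66 = 0.8421 A.
(Check via current divider: I_total = 8.248 A; share G_k/ΣG = 0.1021 → same result.)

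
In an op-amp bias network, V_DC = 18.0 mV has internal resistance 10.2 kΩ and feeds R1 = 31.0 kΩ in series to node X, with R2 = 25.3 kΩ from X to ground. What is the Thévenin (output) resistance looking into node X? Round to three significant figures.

R_th ≈ 15.7 kΩ

R1' = 10.2 + 31.0 = 41.20 kΩ (source resistance + R1).
Zeroing V_DC shorts the top of R1' to ground, so R_th = R1' ‖ R2 = 15.67 kΩ.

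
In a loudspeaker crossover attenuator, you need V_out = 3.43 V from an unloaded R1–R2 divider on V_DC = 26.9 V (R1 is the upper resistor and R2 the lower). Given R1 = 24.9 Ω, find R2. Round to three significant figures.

V_out/V_DC = R2/(R1+R2) = 0.1275.
So R2 = R1 · V_out/(V_DC − V_out) = 24.9 × 3.43/(26.9 − 3.43) = 24.9 × 0.1461 = 3.639 Ω.

R2 ≈ 3.64 Ω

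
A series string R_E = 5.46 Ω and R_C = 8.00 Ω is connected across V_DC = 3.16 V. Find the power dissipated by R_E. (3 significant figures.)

P ≈ 0.301 W

Series current I = V_DC/ΣR = 3.16/13.46 = 0.2348 A.
V(R_E) = I·R = 1.282 V; P = V·I = 1.282 × 0.2348 = 0.3009 W.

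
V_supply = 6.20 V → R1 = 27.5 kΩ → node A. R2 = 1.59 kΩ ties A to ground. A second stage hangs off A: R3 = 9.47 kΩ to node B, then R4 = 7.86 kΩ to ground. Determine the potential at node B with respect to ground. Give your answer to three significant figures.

Node A sees R2 in parallel with the series input of stage 2, R3 + R4 = 17.33 kΩ.
Effective lower resistance at A: R2 ‖ 17.33 = 1.456 kΩ.
So V_A = 6.20 × 0.05030 = 0.3118 V.
Then the unloaded second divider: V_B = V_A × R4/(R3+R4) = 0.3118 × 0.4535 = 0.1414 V.

V_B ≈ 0.141 V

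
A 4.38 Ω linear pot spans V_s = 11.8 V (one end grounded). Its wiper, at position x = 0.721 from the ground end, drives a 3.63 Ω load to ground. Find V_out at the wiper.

Split the track: R_lower = x·R_p = 3.158 Ω, R_upper = (1−x)·R_p = 1.222 Ω.
R_L loads the lower segment: effective lower R = 1.689 Ω.
V_out = 11.8 × 1.689/(1.222 + 1.689) = 6.846 V.

V_out ≈ 6.85 V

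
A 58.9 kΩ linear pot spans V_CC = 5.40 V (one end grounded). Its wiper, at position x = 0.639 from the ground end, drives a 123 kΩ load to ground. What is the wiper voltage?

Lower segment x·R_p = 37.64 kΩ; upper segment (1−x)·R_p = 21.26 kΩ.
R_L loads the lower segment: effective lower R = 28.82 kΩ.
V_out = 5.40 × 28.82/(21.26 + 28.82) = 3.107 V.

V_out ≈ 3.11 V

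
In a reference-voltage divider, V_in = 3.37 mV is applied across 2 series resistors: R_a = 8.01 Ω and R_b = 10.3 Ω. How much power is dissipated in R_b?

Series current I = V_in/ΣR = 3.37/18.31 = 0.1841 mA.
P = I²R = 0.03388 × 10.3 = 0.3489 µW.

P ≈ 0.349 µW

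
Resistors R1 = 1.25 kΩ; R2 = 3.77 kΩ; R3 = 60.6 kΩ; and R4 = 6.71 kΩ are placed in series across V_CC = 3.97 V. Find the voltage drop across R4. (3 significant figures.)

V ≈ 0.368 V

Series total: ΣR = 1.25 + 3.77 + 60.6 + 6.71 = 72.33 kΩ.
Voltage divider: V = V_CC · (6.710 / 72.33) = 3.97 × 0.09277 = 0.3683 V.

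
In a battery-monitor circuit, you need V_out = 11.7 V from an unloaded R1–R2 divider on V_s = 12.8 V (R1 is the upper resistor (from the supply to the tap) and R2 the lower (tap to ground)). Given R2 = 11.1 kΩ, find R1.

The divider ratio is R2/(R1+R2) = 11.7/12.8 = 0.9141.
R1 = R2·(1/k − 1) = 11.1 × 0.09402 = 1.044 kΩ.

R1 ≈ 1.04 kΩ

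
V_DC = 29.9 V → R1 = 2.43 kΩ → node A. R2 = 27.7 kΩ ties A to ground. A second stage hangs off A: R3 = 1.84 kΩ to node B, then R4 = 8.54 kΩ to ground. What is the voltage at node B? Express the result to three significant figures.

The second stage (R3 + R4 = 10.38 kΩ) loads node A in parallel with R2.
Effective lower resistance at A: R2 ‖ 10.38 = 7.551 kΩ.
So V_A = 29.9 × 0.7565 = 22.62 V.
Stage 2 is unloaded, so V_B = V_A · R4/(R3+R4) = 22.62 × 8.54/10.38 = 18.61 V.

V_B ≈ 18.6 V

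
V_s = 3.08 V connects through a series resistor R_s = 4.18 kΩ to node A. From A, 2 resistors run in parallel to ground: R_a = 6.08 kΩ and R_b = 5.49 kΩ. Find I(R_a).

I ≈ 0.207 mA

Equivalent of the parallel group: R_p = 2.885 kΩ.
Node voltage V_A = V_s · R_p/(R_s + R_p) = 3.08 × 0.4083 = 1.258 V.
Branch current I = V_A/R_a = 1.258/6.08 = 0.2069 mA.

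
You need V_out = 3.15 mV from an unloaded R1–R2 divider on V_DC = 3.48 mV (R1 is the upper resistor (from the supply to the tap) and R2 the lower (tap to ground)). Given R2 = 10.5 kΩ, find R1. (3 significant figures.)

V_out/V_DC = R2/(R1+R2) = 0.9052.
Rearranging, R1 = R2·(1−k)/k = 10.5 × 0.1048 = 1.100 kΩ.

R1 ≈ 1.10 kΩ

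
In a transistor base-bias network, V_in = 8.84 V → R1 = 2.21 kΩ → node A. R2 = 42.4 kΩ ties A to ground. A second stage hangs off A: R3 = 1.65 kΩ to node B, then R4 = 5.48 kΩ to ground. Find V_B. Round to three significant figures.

V_B ≈ 4.99 V

Looking into the second stage from A: R3 + R4 = 7.130 kΩ appears in parallel with R2.
R2 ‖ (R3+R4) = 6.104 kΩ.
V_A = 8.84 × 6.104/(2.21 + 6.104) = 6.490 V.
Stage 2 is unloaded, so V_B = V_A · R4/(R3+R4) = 6.490 × 5.48/7.130 = 4.988 V.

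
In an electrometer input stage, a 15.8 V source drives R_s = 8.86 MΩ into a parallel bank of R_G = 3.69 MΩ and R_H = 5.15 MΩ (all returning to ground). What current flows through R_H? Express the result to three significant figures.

Combine the parallel branches: R_p = (1/3.69 + 1/5.15)⁻¹ = 2.150 MΩ.
V_A by voltage divider: V_A = 15.8 × 2.150/(8.86 + 2.150) = 3.085 V.
I(R_H) = V_A / R_H = 3.085/5.15 = 0.5990 µA.

I ≈ 0.599 µA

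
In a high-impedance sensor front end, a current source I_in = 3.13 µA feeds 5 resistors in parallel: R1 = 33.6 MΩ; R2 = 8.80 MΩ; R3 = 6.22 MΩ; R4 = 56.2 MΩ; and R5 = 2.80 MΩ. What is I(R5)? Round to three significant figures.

I ≈ 1.65 µA

Conductances: ΣG = 1/33.6 + 1/8.80 + 1/6.22 + 1/56.2 + 1/2.80 = 0.6791 (1/MΩ).
R5 takes the fraction G_k/ΣG = 0.3571/0.6791 = 0.5259, so I = 3.13 × 0.5259 = 1.646 µA.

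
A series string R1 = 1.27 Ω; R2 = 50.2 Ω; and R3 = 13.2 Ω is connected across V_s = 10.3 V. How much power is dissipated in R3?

The common current is I = 10.3/64.67 = 0.1593 A.
V(R3) = I·R = 2.102 V; P = V·I = 2.102 × 0.1593 = 0.3348 W.

P ≈ 0.335 W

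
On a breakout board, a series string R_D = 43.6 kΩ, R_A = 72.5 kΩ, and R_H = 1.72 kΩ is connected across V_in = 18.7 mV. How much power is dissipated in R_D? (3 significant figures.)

P ≈ 1.10 nW

ΣR = 117.8 kΩ → I = 18.7/117.8 = 0.1587 µA.
V(R_D) = I·R = 6.920 mV; P = V·I = 6.920 × 0.1587 = 1.098 nW.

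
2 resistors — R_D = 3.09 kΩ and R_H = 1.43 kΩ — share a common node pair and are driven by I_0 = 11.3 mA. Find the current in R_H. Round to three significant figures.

I ≈ 7.73 mA

Two-branch current divider: I_k = I_0 · R_other/(R_1 + R_2).
So I = 11.3 × 3.09/4.520 = 7.725 mA.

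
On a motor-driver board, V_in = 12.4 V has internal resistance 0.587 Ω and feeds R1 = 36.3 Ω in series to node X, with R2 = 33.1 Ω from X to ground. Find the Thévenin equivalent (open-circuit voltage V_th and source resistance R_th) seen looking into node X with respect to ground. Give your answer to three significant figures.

V_th ≈ 5.86 V, R_th ≈ 17.4 Ω

R1' = 0.587 + 36.3 = 36.89 Ω (source resistance + R1).
With X open, the divider is unloaded: V_th = 12.4 × 33.1/69.99 = 5.865 V.
Zeroing V_in shorts the top of R1' to ground, so R_th = R1' ‖ R2 = 17.45 Ω.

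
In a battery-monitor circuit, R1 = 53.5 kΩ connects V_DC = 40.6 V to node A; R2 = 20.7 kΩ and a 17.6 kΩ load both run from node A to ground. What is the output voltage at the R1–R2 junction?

V_out ≈ 6.13 V

The load sits in parallel with R2, giving an effective lower resistance R2' = R2·R_L/(R2+R_L) = 9.512 kΩ.
Voltage divider with the loaded lower leg: V_out = 40.6 × 9.512/(53.5 + 9.512) = 40.6 × 0.1510 = 6.129 V.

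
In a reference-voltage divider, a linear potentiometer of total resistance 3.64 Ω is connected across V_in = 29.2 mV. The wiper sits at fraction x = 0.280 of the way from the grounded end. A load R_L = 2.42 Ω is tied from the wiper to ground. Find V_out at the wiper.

Split the track: R_lower = x·R_p = 1.019 Ω, R_upper = (1−x)·R_p = 2.621 Ω.
(x·R_p) ‖ R_L = 0.7172 Ω.
Loaded-divider output: V_out = 29.2 × 0.2149 = 6.274 mV.
(Unloaded: V_out = x·V_in = 8.18 mV.)

V_out ≈ 6.27 mV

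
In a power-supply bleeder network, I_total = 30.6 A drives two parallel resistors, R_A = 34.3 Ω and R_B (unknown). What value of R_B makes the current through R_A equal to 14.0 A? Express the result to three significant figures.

R_B ≈ 28.9 Ω

In a two-way split, I_A/I_total = R_B/(R_A + R_B).
With f = 0.4575, R_B = R_A · f/(1−f) = 34.3 × 0.8434 = 28.93 Ω.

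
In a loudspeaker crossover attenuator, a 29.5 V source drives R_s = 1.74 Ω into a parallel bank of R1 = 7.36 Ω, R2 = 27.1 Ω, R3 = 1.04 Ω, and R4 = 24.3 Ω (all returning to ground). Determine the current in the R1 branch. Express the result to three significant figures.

Parallel bank: R_p = 1/(1/7.36 + 1/27.1 + 1/1.04 + 1/24.3) = 0.8507 Ω.
V_A = 29.5 × 0.8507/2.591 = 9.687 V.
I(R1) = V_A / R1 = 9.687/7.36 = 1.316 A.

I ≈ 1.32 A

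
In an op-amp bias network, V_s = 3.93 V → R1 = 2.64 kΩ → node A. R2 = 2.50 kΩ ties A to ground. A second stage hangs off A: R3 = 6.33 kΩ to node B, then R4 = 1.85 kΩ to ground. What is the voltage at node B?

The second stage (R3 + R4 = 8.180 kΩ) loads node A in parallel with R2.
R2 ‖ (R3+R4) = 1.915 kΩ.
First divider: V_A = V_s · 1.915/(2.64 + 1.915) = 1.652 V.
V_B = V_A × 0.2262 = 0.3736 V.

V_B ≈ 0.374 V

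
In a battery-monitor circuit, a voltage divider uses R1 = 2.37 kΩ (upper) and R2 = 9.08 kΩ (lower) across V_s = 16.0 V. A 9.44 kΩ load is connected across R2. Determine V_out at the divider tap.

First combine the lower leg with the load: R2 ‖ R_L = 4.628 kΩ.
Voltage divider with the loaded lower leg: V_out = 16.0 × 4.628/(2.37 + 4.628) = 16.0 × 0.6613 = 10.58 V.

V_out ≈ 10.6 V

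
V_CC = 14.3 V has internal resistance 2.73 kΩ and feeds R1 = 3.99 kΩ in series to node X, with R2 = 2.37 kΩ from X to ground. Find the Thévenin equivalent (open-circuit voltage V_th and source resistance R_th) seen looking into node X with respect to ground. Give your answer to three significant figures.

R1' = 2.73 + 3.99 = 6.720 kΩ (source resistance + R1).
With X open, the divider is unloaded: V_th = 14.3 × 2.37/9.090 = 3.728 V.
With V_CC suppressed (replaced by a short), R_th = R1' ‖ R2 = (6.720 × 2.37)/(6.720 + 2.37) = 1.752 kΩ.

V_th ≈ 3.73 V, R_th ≈ 1.75 kΩ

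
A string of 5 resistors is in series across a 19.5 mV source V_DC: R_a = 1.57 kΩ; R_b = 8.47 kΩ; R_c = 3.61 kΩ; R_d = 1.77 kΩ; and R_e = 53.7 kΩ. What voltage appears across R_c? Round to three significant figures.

Series total: ΣR = 1.57 + 8.47 + 3.61 + 1.77 + 53.7 = 69.12 kΩ.
Voltage divider: V = V_DC · (3.610 / 69.12) = 19.5 × 0.05223 = 1.018 mV.

V ≈ 1.02 mV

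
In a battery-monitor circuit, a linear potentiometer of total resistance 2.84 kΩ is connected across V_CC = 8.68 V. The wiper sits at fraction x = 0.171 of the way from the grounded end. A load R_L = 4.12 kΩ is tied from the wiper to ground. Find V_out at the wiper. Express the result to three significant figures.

The pot divides into 2.354 kΩ above the wiper and 0.4856 kΩ below.
Lower segment in parallel with the load: 0.4856 ‖ 4.12 = 0.4344 kΩ.
Then V_out = V_CC · 0.4344/(2.354 + 0.4344) = 1.352 V.
(Unloaded: V_out = x·V_CC = 1.48 V.)

V_out ≈ 1.35 V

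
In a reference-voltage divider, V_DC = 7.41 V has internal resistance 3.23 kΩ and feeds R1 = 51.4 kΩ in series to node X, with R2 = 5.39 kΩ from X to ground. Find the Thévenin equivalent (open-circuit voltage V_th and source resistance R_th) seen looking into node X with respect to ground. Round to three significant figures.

R1' = 3.23 + 51.4 = 54.63 kΩ (source resistance + R1).
Open-circuit (no load on X): V_th = V_DC · R2/(R1' + R2) = 7.41 × 5.39/(54.63 + 5.39) = 0.6654 V.
With V_DC suppressed (replaced by a short), R_th = R1' ‖ R2 = (54.63 × 5.39)/(54.63 + 5.39) = 4.906 kΩ.

V_th ≈ 0.665 V, R_th ≈ 4.91 kΩ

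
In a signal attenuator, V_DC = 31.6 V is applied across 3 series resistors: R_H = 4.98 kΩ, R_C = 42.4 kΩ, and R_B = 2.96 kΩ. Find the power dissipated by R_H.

P ≈ 1.96 mW

Series current I = V_DC/ΣR = 31.6/50.34 = 0.6277 mA.
V(R_H) = I·R = 3.126 V; P = V·I = 3.126 × 0.6277 = 1.962 mW.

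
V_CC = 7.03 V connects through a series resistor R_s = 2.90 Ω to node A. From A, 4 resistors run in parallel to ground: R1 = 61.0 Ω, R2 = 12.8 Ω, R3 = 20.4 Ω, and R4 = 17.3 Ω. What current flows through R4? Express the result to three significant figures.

Combine the parallel branches: R_p = (1/61.0 + 1/12.8 + 1/20.4 + 1/17.3)⁻¹ = 4.967 Ω.
V_A = 7.03 × 4.967/7.867 = 4.438 V.
I(R4) = V_A / R4 = 4.438/17.3 = 0.2566 A.

I ≈ 0.257 A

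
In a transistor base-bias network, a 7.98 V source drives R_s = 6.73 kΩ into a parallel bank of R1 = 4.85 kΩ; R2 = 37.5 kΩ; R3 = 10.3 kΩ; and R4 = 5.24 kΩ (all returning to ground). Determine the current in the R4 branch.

I ≈ 0.338 mA

Combine the parallel branches: R_p = (1/4.85 + 1/37.5 + 1/10.3 + 1/5.24)⁻¹ = 1.920 kΩ.
V_A by voltage divider: V_A = 7.98 × 1.920/(6.73 + 1.920) = 1.771 V.
Branch current I = V_A/R4 = 1.771/5.24 = 0.3381 mA.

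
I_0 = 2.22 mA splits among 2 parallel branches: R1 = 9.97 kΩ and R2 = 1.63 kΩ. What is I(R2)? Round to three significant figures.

I ≈ 1.91 mA

For two parallel branches, I_k = I_0 · (other R)/(sum of R).
So I = 2.22 × 9.97/11.60 = 1.908 mA.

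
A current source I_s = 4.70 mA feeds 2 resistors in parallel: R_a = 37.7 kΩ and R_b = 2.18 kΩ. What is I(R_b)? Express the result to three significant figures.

For two parallel branches, I_k = I_s · (other R)/(sum of R).
I(R_b) = 4.70 × 37.7/(37.7 + 2.18) = 4.70 × 0.9453 = 4.443 mA.

I ≈ 4.44 mA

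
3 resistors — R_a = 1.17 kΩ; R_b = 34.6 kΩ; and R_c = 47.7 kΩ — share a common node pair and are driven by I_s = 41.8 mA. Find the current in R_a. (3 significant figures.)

I ≈ 39.5 mA

Total conductance ΣG = 1/1.17 + 1/34.6 + 1/47.7 = 0.9046 (units of 1/kΩ).
R_a takes the fraction G_k/ΣG = 0.8547/0.9046 = 0.9449, so I = 41.8 × 0.9449 = 39.50 mA.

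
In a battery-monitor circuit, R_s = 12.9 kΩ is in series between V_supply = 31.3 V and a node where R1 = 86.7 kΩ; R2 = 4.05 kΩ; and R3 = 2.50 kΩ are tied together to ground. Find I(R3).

I ≈ 1.32 mA

Parallel bank: R_p = 1/(1/86.7 + 1/4.05 + 1/2.50) = 1.519 kΩ.
Node voltage V_A = V_supply · R_p/(R_s + R_p) = 31.3 × 0.1053 = 3.297 V.
Branch current I = V_A/R3 = 3.297/2.50 = 1.319 mA.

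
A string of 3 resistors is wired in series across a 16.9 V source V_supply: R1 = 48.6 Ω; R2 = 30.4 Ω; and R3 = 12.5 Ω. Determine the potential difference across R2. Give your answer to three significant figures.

Series total: ΣR = 48.6 + 30.4 + 12.5 = 91.50 Ω.
V = V_supply · R/ΣR = 16.9 × 0.3322 = 5.615 V.

V ≈ 5.61 V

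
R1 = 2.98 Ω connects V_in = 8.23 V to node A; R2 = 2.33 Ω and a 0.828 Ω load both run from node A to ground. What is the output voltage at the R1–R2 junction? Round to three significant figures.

V_out ≈ 1.40 V

First combine the lower leg with the load: R2 ‖ R_L = 0.6109 Ω.
Now apply the divider: V_out = 8.23 × 0.1701 = 1.400 V.
(Unloaded it would be 3.61 V; the load pulls it down.)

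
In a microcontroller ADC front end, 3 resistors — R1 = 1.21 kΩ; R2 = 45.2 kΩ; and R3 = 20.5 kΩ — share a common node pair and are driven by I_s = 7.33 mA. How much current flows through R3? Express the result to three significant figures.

I ≈ 0.398 mA

Conductances: ΣG = 1/1.21 + 1/45.2 + 1/20.5 = 0.8974 (1/kΩ).
R3 takes the fraction G_k/ΣG = 0.04878/0.8974 = 0.05436, so I = 7.33 × 0.05436 = 0.3985 mA.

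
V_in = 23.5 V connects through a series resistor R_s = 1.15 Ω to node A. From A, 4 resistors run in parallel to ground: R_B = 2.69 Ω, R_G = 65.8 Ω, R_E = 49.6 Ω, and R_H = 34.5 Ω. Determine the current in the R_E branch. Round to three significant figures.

I ≈ 0.316 A

Combine the parallel branches: R_p = (1/2.69 + 1/65.8 + 1/49.6 + 1/34.5)⁻¹ = 2.293 Ω.
V_A = 23.5 × 2.293/3.443 = 15.65 V.
Branch current I = V_A/R_E = 15.65/49.6 = 0.3155 A.
(Check via current divider: I_total = 6.825 A; share G_k/ΣG = 0.04623 → same result.)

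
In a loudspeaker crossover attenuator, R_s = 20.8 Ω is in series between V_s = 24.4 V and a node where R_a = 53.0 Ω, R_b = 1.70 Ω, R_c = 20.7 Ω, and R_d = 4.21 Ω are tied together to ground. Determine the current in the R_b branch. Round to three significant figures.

I ≈ 0.733 A

Equivalent of the parallel group: R_p = 1.120 Ω.
Node voltage V_A = V_s · R_p/(R_s + R_p) = 24.4 × 0.05109 = 1.247 V.
I(R_b) = V_A / R_b = 1.247/1.70 = 0.7333 A.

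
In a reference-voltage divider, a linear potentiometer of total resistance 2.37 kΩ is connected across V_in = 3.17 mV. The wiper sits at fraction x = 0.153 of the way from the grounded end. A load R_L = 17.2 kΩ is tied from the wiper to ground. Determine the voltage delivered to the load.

V_out ≈ 0.477 mV

Lower segment x·R_p = 0.3626 kΩ; upper segment (1−x)·R_p = 2.007 kΩ.
(x·R_p) ‖ R_L = 0.3551 kΩ.
Then V_out = V_in · 0.3551/(2.007 + 0.3551) = 0.4765 mV.
(Unloaded: V_out = x·V_in = 0.485 mV.)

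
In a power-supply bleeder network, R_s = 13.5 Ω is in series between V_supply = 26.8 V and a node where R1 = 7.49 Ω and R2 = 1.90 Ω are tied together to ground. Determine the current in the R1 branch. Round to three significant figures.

Parallel bank: R_p = 1/(1/7.49 + 1/1.90) = 1.516 Ω.
Node voltage V_A = V_supply · R_p/(R_s + R_p) = 26.8 × 0.1009 = 2.705 V.
I(R1) = V_A / R1 = 2.705/7.49 = 0.3611 A.

I ≈ 0.361 A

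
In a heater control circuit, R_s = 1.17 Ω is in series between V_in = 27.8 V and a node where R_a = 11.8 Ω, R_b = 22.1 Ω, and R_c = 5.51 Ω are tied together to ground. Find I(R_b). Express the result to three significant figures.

Parallel bank: R_p = 1/(1/11.8 + 1/22.1 + 1/5.51) = 3.210 Ω.
V_A = 27.8 × 3.210/4.380 = 20.37 V.
Branch current I = V_A/R_b = 20.37/22.1 = 0.9219 A.
(Equivalently: I_total = 6.346 A, then current-divider fraction G_k/ΣG = 0.1453.)

I ≈ 0.922 A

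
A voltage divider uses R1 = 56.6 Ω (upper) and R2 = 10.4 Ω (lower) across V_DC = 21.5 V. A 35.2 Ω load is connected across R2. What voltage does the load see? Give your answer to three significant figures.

V_out ≈ 2.67 V

The load sits in parallel with R2, giving an effective lower resistance R2' = R2·R_L/(R2+R_L) = 8.028 Ω.
Voltage divider with the loaded lower leg: V_out = 21.5 × 8.028/(56.6 + 8.028) = 21.5 × 0.1242 = 2.671 V.
(Unloaded it would be 3.34 V; the load pulls it down.)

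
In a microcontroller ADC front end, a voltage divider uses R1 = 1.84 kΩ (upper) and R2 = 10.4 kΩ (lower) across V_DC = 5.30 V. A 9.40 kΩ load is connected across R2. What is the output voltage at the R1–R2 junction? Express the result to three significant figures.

V_out ≈ 3.86 V

R2 ‖ R_L = (10.4 × 9.40)/(10.4 + 9.40) = 4.937 kΩ.
Then V_out = V_DC · R2'/(R1 + R2') = 5.30 × 4.937/6.777 = 3.861 V.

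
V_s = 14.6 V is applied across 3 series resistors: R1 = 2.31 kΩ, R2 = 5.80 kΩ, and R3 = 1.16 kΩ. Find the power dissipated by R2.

The common current is I = 14.6/9.270 = 1.575 mA.
V(R2) = I·R = 9.135 V; P = V·I = 9.135 × 1.575 = 14.39 mW.

P ≈ 14.4 mW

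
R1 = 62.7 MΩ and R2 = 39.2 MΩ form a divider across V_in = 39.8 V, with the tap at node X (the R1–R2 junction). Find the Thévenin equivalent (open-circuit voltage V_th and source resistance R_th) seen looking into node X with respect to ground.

Open-circuit (no load on X): V_th = V_in · R2/(R1 + R2) = 39.8 × 39.2/(62.70 + 39.2) = 15.31 V.
With V_in suppressed (replaced by a short), R_th = R1 ‖ R2 = (62.70 × 39.2)/(62.70 + 39.2) = 24.12 MΩ.

V_th ≈ 15.3 V, R_th ≈ 24.1 MΩ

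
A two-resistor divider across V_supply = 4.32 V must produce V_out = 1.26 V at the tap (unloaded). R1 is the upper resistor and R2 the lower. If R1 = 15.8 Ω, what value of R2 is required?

V_out/V_supply = R2/(R1+R2) = 0.2917.
So R2 = R1 · V_out/(V_supply − V_out) = 15.8 × 1.26/(4.32 − 1.26) = 15.8 × 0.4118 = 6.506 Ω.

R2 ≈ 6.51 Ω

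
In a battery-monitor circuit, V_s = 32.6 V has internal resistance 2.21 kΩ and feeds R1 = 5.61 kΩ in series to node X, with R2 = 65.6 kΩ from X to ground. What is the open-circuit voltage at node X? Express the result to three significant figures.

V_th ≈ 29.1 V

R1' = 2.21 + 5.61 = 7.820 kΩ (source resistance + R1).
V_th is the unloaded tap voltage: V_s · R2/(R1'+R2) = 32.6 × 0.8935 = 29.13 V.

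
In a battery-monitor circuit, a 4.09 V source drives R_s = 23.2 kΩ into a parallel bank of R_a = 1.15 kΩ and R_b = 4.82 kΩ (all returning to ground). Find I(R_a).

Parallel bank: R_p = 1/(1/1.15 + 1/4.82) = 0.9285 kΩ.
Node voltage V_A = V_in · R_p/(R_s + R_p) = 4.09 × 0.03848 = 0.1574 V.
I(R_a) = V_A / R_a = 0.1574/1.15 = 0.1369 mA.

I ≈ 0.137 mA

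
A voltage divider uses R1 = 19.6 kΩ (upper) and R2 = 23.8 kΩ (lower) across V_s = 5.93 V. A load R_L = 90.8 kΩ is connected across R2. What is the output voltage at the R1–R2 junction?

V_out ≈ 2.91 V

R2 ‖ R_L = (23.8 × 90.8)/(23.8 + 90.8) = 18.86 kΩ.
Then V_out = V_s · R2'/(R1 + R2') = 5.93 × 18.86/38.46 = 2.908 V.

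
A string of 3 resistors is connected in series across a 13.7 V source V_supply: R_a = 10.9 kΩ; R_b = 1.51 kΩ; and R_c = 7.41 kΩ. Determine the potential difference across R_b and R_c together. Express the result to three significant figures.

ΣR = 10.9 + 1.51 + 7.41 = 19.82 kΩ.
R_{R_b..R_c} = 1.51 + 7.41 = 8.920 kΩ.
By the voltage-divider rule, V = 13.7 × 8.920/19.82 = 6.166 V.

V ≈ 6.17 V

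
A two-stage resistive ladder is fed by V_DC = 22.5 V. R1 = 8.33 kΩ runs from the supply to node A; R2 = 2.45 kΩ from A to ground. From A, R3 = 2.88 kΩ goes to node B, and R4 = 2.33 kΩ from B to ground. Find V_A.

V_A ≈ 3.75 V

Looking into the second stage from A: R3 + R4 = 5.210 kΩ appears in parallel with R2.
Effective lower resistance at A: R2 ‖ 5.210 = 1.666 kΩ.
V_A = 22.5 × 1.666/(8.33 + 1.666) = 3.751 V.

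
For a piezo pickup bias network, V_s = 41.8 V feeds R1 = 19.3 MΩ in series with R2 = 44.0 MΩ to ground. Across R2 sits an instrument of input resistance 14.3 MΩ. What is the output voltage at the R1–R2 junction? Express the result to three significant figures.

V_out ≈ 15.0 V

The load sits in parallel with R2, giving an effective lower resistance R2' = R2·R_L/(R2+R_L) = 10.79 MΩ.
Now apply the divider: V_out = 41.8 × 0.3586 = 14.99 V.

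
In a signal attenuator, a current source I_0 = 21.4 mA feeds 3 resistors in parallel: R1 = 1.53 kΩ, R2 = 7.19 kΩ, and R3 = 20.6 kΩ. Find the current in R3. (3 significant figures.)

I ≈ 1.23 mA

ΣG = 1/1.53 + 1/7.19 + 1/20.6 = 0.8412.
R3 takes the fraction G_k/ΣG = 0.04854/0.8412 = 0.05771, so I = 21.4 × 0.05771 = 1.235 mA.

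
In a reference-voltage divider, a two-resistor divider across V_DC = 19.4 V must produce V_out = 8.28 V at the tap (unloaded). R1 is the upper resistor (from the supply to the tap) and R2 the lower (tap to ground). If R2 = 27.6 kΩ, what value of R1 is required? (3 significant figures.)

R1 ≈ 37.1 kΩ

V_out/V_DC = R2/(R1+R2) = 0.4268.
R1 = R2·(1/k − 1) = 27.6 × 1.343 = 37.07 kΩ.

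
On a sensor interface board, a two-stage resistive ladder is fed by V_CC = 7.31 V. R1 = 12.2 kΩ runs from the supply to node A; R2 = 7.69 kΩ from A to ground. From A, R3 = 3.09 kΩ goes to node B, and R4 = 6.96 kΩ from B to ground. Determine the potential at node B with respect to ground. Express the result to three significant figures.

The second stage (R3 + R4 = 10.05 kΩ) loads node A in parallel with R2.
R2 ‖ (R3+R4) = 4.357 kΩ.
V_A = 7.31 × 4.357/(12.2 + 4.357) = 1.923 V.
Stage 2 is unloaded, so V_B = V_A · R4/(R3+R4) = 1.923 × 6.96/10.05 = 1.332 V.

V_B ≈ 1.33 V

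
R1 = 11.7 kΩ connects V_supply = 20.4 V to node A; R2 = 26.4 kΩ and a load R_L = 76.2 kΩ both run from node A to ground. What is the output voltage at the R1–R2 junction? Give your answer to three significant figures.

The load sits in parallel with R2, giving an effective lower resistance R2' = R2·R_L/(R2+R_L) = 19.61 kΩ.
Voltage divider with the loaded lower leg: V_out = 20.4 × 19.61/(11.7 + 19.61) = 20.4 × 0.6263 = 12.78 V.
(Unloaded it would be 14.1 V; the load pulls it down.)

V_out ≈ 12.8 V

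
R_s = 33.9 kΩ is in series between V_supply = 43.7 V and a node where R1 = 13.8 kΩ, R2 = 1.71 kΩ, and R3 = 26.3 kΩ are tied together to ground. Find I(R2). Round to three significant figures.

Parallel bank: R_p = 1/(1/13.8 + 1/1.71 + 1/26.3) = 1.438 kΩ.
Node voltage V_A = V_supply · R_p/(R_s + R_p) = 43.7 × 0.04070 = 1.779 V.
I(R2) = V_A / R2 = 1.779/1.71 = 1.040 mA.

I ≈ 1.04 mA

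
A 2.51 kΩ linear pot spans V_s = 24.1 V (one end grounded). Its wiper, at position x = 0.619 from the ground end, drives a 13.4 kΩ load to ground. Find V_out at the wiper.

The pot divides into 0.9563 kΩ above the wiper and 1.554 kΩ below.
Lower segment in parallel with the load: 1.554 ‖ 13.4 = 1.392 kΩ.
Loaded-divider output: V_out = 24.1 × 0.5928 = 14.29 V.

V_out ≈ 14.3 V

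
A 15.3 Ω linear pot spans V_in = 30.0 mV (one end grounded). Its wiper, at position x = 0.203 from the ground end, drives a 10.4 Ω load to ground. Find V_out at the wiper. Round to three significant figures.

V_out ≈ 4.92 mV

Split the track: R_lower = x·R_p = 3.106 Ω, R_upper = (1−x)·R_p = 12.19 Ω.
Lower segment in parallel with the load: 3.106 ‖ 10.4 = 2.392 Ω.
Loaded-divider output: V_out = 30.0 × 0.1640 = 4.919 mV.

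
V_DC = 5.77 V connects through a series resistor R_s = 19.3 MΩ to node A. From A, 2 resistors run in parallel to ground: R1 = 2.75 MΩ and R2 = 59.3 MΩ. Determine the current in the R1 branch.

Equivalent of the parallel group: R_p = 2.628 MΩ.
Node voltage V_A = V_DC · R_p/(R_s + R_p) = 5.77 × 0.1199 = 0.6915 V.
I(R1) = V_A / R1 = 0.6915/2.75 = 0.2515 µA.
(Equivalently: I_total = 0.2631 µA, then current-divider fraction G_k/ΣG = 0.9557.)

I ≈ 0.251 µA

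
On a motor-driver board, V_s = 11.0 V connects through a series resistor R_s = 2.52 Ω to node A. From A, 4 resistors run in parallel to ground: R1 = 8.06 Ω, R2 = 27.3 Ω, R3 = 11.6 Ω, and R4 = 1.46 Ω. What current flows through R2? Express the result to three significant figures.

Combine the parallel branches: R_p = (1/8.06 + 1/27.3 + 1/11.6 + 1/1.46)⁻¹ = 1.073 Ω.
V_A = 11.0 × 1.073/3.593 = 3.285 V.
Branch current I = V_A/R2 = 3.285/27.3 = 0.1203 A.

I ≈ 0.120 A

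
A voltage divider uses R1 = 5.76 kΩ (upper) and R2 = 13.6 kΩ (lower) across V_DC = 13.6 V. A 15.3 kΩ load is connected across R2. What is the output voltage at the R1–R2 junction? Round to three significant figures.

V_out ≈ 7.56 V

The load sits in parallel with R2, giving an effective lower resistance R2' = R2·R_L/(R2+R_L) = 7.200 kΩ.
Voltage divider with the loaded lower leg: V_out = 13.6 × 7.200/(5.76 + 7.200) = 13.6 × 0.5556 = 7.556 V.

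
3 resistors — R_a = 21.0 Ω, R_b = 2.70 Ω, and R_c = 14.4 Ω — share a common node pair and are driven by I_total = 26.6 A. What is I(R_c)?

I ≈ 3.79 A

ΣG = 1/21.0 + 1/2.70 + 1/14.4 = 0.4874.
Current divider: I(R_c) = I_total · G_k/ΣG = 26.6 × (0.06944/0.4874) = 26.6 × 0.1425 = 3.790 A.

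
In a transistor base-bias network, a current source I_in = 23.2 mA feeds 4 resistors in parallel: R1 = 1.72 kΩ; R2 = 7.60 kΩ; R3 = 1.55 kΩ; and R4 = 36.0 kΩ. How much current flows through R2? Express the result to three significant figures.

Total conductance ΣG = 1/1.72 + 1/7.60 + 1/1.55 + 1/36.0 = 1.386 (units of 1/kΩ).
By the current-divider rule, I = I_in · G_k/ΣG = 23.2 × 0.09494 = 2.203 mA.

I ≈ 2.20 mA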